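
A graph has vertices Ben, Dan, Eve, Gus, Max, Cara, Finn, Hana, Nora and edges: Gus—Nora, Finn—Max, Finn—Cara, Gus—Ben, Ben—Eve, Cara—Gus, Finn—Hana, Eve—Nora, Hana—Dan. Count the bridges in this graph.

5

The edges on the cycle Gus-Ben-Eve-Nora-Gus are not bridges since each lies on that cycle.
But removing Cara—Gus disconnects Cara from Gus; removing Finn—Hana disconnects Finn from Hana; removing Finn—Cara disconnects Finn from Cara; removing Dan—Hana disconnects Dan from Hana — these are bridges.
In total 5 edges are bridges.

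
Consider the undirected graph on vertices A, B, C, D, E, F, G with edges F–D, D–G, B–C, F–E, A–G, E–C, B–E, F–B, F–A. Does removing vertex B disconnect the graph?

No

Deleting B leaves 1 component (was 1) (its neighbors C, E, F remain connected to each other), so B is not a cut vertex.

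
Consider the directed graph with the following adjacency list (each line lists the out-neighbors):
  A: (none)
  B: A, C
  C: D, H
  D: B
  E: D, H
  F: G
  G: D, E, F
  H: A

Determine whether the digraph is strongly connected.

There is no directed path from B to E, so the graph is not strongly connected.

No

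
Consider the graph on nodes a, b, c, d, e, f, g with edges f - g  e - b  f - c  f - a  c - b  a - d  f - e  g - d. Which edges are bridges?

The edges on the cycle f-e-b-c-f are not bridges since each lies on that cycle.
Every edge lies on some cycle, so there are no bridges.

none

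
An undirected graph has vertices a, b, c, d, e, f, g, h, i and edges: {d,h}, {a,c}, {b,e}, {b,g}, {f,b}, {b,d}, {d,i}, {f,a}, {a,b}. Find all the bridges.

The edges on the cycle f-a-b-f are not bridges since each lies on that cycle.
But removing b—g disconnects b from g; removing b—d disconnects b from d; removing i—d disconnects i from d; removing b—e disconnects b from e — these are bridges.
In total 6 edges are bridges.

a-c, b-d, b-e, b-g, d-h, d-i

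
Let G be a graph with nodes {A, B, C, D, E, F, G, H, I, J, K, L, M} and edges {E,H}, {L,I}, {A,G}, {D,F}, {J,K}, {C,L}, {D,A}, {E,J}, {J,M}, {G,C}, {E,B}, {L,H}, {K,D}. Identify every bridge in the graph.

B-E, D-F, I-L, J-M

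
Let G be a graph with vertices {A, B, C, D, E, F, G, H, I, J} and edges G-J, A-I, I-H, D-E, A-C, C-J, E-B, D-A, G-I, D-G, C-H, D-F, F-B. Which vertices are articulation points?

D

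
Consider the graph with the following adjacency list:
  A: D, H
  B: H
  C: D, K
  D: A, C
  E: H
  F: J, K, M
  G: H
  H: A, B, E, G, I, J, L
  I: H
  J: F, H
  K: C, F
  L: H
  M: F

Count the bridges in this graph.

The edges on the cycle J-H-A-D-C-K-F-J are not bridges since each lies on that cycle.
But removing M-F disconnects M from F; removing H-E disconnects H from E; removing H-B disconnects H from B; removing H-G disconnects H from G — these are bridges.
In total 6 edges are bridges.

6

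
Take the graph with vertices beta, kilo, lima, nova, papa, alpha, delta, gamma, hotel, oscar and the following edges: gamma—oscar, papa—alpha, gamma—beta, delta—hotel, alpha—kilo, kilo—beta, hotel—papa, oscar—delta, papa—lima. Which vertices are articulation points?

papa

Removing papa increases the component count from 2 to 3, so papa is a cut vertex.
By contrast removing alpha leaves 2 components; it is not a cut vertex. No other vertex is a cut vertex either.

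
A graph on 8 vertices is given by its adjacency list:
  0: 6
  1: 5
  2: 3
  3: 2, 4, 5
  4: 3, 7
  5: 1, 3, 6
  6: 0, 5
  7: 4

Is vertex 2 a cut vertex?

Deleting 2 leaves 1 component (was 1), so 2 is not a cut vertex.

No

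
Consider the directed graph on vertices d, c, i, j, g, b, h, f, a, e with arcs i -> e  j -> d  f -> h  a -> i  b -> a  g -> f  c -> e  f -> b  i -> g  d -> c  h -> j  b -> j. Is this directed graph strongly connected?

No

There is no directed path from d to f, so the graph is not strongly connected.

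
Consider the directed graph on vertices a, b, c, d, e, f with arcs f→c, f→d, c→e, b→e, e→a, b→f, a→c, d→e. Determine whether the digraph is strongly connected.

No

There is no directed path from c to b, so the graph is not strongly connected.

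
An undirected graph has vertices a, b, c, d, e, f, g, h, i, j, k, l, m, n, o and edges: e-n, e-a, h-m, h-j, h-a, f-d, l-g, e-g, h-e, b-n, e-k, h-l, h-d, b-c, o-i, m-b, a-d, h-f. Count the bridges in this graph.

4

The edges on the cycle h-e-n-b-m-h are not bridges since each lies on that cycle.
But removing k-e disconnects k from e; removing o-i disconnects o from i; removing b-c disconnects b from c; removing h-j disconnects h from j — these are bridges.
That makes 4 bridges.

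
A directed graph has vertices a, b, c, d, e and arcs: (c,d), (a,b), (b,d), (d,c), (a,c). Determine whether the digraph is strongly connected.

There is no directed path from a to e, so the graph is not strongly connected.

No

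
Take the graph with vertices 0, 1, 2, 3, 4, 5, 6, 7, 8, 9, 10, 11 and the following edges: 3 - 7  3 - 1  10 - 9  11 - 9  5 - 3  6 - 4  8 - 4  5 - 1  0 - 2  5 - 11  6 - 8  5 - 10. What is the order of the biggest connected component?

Starting from 0 we can reach 0, 2. That is one component of size 2.
Starting from 4 we can reach 4, 6, 8. That is one component of size 3.
Starting from 1 we can reach 1, 3, 5, 7, 9, 10, 11. That is one component of size 7.
The largest has 7 vertices.

7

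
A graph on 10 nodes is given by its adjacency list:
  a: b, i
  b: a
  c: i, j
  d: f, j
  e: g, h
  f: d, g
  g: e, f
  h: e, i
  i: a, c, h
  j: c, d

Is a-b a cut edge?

Yes

Removing a-b leaves no path between a and b: the component count goes from 1 to 2. So it is a bridge.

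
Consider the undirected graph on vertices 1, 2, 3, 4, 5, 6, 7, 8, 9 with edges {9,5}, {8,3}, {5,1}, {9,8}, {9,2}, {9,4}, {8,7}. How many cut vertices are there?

3

Removing 5 increases the component count from 2 to 3, so 5 is a cut vertex.
Removing 8 increases the component count from 2 to 4, so 8 is a cut vertex.
Removing 9 increases the component count from 2 to 5, so 9 is a cut vertex.
By contrast removing 7 leaves 2 components; it is not a cut vertex. No other vertex is a cut vertex either.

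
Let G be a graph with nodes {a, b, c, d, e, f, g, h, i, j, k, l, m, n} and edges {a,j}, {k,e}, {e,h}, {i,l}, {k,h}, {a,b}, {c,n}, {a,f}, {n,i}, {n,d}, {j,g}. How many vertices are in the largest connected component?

m is isolated — a component by itself.
Starting from e we can reach e, h, k. That is one component of size 3.
Starting from c we can reach c, d, i, l, n. That is one component of size 5.
Starting from a we can reach a, b, f, g, j. That is one component of size 5.
The largest has 5 vertices.

5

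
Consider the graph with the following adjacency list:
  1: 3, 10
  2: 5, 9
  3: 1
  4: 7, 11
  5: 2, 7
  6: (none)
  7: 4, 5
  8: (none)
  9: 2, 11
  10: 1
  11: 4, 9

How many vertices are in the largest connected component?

8 is isolated — a component by itself.
6 is isolated — a component by itself.
Starting from 1 we can reach 1, 3, 10. That is one component of size 3.
Starting from 2 we can reach 2, 4, 5, 7, 9, 11. That is one component of size 6.
The largest has 6 vertices.

6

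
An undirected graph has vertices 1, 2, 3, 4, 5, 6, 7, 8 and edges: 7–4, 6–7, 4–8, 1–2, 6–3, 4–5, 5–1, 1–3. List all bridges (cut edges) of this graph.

The edges on the cycle 6-7-4-5-1-3-6 are not bridges since each lies on that cycle.
But removing 4–8 disconnects 4 from 8; removing 1–2 disconnects 1 from 2 — these are bridges.

1-2, 4-8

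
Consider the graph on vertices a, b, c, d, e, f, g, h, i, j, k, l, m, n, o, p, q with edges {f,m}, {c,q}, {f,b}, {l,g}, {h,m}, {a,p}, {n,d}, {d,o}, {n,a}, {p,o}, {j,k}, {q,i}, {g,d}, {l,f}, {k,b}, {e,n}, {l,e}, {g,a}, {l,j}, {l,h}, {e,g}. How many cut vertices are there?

Removing l increases the component count from 2 to 3, so l is a cut vertex.
Removing q increases the component count from 2 to 3, so q is a cut vertex.
By contrast removing n leaves 2 components; it is not a cut vertex. No other vertex is a cut vertex either.

2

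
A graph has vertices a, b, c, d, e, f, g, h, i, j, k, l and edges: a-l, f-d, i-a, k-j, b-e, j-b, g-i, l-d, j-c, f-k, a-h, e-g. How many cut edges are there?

2

The edges on the cycle f-k-j-b-e-g-i-a-l-d-f are not bridges since each lies on that cycle.
But removing h-a disconnects h from a; removing j-c disconnects j from c — these are bridges.
That makes 2 bridges.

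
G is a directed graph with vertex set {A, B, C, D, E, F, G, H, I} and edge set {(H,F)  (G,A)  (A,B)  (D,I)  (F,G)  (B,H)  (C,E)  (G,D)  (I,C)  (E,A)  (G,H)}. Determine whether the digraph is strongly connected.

Yes

From G we can reach every vertex (A, B, C, D, E, F, G, H, I), and every vertex can reach G (A, B, C, D, E, F, G, H, I). So the whole graph is one strongly connected component.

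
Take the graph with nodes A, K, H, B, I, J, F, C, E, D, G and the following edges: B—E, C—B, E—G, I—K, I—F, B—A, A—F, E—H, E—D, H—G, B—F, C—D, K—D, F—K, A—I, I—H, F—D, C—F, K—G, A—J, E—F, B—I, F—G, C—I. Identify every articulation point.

A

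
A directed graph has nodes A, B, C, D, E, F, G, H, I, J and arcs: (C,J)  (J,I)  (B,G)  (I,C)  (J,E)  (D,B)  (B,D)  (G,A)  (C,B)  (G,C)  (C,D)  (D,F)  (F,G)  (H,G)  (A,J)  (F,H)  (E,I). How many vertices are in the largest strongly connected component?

{A, B, C, D, E, F, G, H, I, J} are all mutually reachable — one SCC of size 10.
The largest has 10 vertices.

10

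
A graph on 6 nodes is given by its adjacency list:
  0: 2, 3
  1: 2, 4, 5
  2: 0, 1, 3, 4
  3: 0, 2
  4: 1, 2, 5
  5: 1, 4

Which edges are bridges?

none

The edges on the cycle 2-3-0-2 are not bridges since each lies on that cycle.
Every edge lies on some cycle, so there are no bridges.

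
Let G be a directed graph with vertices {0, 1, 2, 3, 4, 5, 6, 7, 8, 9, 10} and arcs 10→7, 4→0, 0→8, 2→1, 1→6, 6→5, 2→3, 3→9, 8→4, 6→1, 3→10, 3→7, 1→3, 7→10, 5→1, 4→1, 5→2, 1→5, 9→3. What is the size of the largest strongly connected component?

4

{1, 2, 5, 6} are all mutually reachable — one SCC of size 4.
{0, 4, 8} are all mutually reachable — one SCC of size 3.
{7, 10} are all mutually reachable — one SCC of size 2.
{3, 9} are all mutually reachable — one SCC of size 2.
The largest has 4 vertices.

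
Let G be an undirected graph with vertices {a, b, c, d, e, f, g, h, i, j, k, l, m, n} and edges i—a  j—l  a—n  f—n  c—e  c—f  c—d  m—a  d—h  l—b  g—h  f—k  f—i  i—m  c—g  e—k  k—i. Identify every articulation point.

Removing c increases the component count from 2 to 3, so c is a cut vertex.
Removing l increases the component count from 2 to 3, so l is a cut vertex.
By contrast removing i leaves 2 components; it is not a cut vertex. No other vertex is a cut vertex either.

c, l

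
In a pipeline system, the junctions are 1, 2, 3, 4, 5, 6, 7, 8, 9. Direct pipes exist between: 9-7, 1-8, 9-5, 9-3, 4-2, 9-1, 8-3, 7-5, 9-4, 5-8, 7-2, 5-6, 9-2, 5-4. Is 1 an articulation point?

No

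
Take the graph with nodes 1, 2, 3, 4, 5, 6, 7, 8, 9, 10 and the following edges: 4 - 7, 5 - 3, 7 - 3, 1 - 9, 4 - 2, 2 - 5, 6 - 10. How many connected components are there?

4

8 is isolated — a component by itself.
Starting from 1 we can reach 1, 9. That is one component of size 2.
Starting from 6 we can reach 6, 10. That is one component of size 2.
Starting from 2 we can reach 2, 3, 4, 5, 7. That is one component of size 5.
Total: 4 components.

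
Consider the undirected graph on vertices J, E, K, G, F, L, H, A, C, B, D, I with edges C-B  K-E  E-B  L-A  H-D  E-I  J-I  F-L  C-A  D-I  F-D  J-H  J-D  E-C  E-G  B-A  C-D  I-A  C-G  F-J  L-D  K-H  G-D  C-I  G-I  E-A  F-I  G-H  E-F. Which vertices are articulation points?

none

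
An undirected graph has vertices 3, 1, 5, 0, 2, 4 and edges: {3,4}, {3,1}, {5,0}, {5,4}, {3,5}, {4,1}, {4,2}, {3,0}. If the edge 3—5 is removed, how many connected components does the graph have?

3 and 5 are still connected via 3-4-5, so the component count stays at 1.

1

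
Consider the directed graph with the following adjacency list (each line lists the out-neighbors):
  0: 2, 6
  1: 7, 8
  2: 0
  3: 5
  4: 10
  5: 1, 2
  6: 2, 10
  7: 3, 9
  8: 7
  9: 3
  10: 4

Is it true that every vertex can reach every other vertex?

No

There is no directed path from 0 to 8, so the graph is not strongly connected.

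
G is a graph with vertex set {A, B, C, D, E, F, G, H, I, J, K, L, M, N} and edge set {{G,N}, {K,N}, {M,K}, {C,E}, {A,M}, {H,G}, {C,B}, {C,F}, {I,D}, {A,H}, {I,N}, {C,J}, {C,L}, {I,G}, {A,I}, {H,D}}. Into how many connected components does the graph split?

2

Starting from B we can reach B, C, E, F, J, L. That is one component of size 6.
Starting from A we can reach A, D, G, H, I, K, M, N. That is one component of size 8.
Total: 2 components.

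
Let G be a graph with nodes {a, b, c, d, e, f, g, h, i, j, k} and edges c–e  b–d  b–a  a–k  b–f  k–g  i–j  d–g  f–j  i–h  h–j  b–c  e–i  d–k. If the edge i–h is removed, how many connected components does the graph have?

i and h are still connected via i-j-h, so the component count stays at 1.

1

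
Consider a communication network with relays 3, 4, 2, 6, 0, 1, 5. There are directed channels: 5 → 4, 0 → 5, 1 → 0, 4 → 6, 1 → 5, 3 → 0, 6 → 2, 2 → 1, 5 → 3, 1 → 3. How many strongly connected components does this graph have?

1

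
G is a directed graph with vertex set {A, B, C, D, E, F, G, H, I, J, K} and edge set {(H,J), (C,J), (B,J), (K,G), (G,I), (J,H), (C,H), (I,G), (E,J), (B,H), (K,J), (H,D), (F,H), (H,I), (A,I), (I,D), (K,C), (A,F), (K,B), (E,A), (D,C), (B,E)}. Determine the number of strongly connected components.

6

{C, D, G, H, I, J} are all mutually reachable — one SCC of size 6.
{E} is an SCC by itself.
{A} is an SCC by itself.
{F} is an SCC by itself.
{B} is an SCC by itself.
(and 1 more singleton SCC)
That gives 6 strongly connected components.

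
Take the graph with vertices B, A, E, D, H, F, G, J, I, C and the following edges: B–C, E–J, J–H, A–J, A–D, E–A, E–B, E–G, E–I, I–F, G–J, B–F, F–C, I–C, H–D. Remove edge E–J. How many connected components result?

1

E and J are still connected via E-G-J, so the component count stays at 1.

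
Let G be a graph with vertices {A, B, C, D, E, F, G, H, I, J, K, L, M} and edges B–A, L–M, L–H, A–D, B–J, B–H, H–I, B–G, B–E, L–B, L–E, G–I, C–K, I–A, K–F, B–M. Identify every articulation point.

Removing A increases the component count from 2 to 3, so A is a cut vertex.
Removing B increases the component count from 2 to 3, so B is a cut vertex.
Removing K increases the component count from 2 to 3, so K is a cut vertex.
By contrast removing I leaves 2 components; it is not a cut vertex. No other vertex is a cut vertex either.

A, B, K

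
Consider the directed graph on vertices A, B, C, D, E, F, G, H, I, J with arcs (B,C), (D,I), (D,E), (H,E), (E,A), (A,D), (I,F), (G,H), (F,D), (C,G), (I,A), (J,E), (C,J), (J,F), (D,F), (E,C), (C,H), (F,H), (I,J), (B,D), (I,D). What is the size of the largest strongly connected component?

9

{A, C, D, E, F, G, H, I, J} are all mutually reachable — one SCC of size 9.
{B} is an SCC by itself.
The largest has 9 vertices.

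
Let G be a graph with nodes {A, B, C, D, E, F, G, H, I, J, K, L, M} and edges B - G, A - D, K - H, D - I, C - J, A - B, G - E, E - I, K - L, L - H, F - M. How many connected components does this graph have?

Starting from C we can reach C, J. That is one component of size 2.
Starting from F we can reach F, M. That is one component of size 2.
Starting from H we can reach H, K, L. That is one component of size 3.
Starting from A we can reach A, B, D, E, G, I. That is one component of size 6.
Total: 4 components.

4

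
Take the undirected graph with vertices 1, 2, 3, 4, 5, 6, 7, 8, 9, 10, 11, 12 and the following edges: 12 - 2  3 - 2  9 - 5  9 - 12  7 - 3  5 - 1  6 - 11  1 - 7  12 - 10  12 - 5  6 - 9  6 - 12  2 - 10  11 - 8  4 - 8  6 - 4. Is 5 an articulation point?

No

Deleting 5 leaves 1 component (was 1) (its neighbors 1, 9, 12 remain connected to each other), so 5 is not a cut vertex.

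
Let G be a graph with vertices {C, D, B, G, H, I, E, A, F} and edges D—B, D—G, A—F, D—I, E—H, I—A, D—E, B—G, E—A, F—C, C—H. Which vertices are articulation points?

Removing D increases the component count from 1 to 2, so D is a cut vertex.
By contrast removing I leaves 1 component; it is not a cut vertex. No other vertex is a cut vertex either.

D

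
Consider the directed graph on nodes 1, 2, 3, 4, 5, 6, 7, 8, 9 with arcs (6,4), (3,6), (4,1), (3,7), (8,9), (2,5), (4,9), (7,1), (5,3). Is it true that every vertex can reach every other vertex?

No

There is no directed path from 5 to 8, so the graph is not strongly connected.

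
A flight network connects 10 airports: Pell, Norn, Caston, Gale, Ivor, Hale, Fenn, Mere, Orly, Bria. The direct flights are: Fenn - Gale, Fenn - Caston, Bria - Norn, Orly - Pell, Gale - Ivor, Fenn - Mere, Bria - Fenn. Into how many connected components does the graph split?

Hale is isolated — a component by itself.
Starting from Orly we can reach Orly, Pell. That is one component of size 2.
Starting from Bria we can reach Bria, Fenn, Gale, Ivor, Mere, Norn, Caston. That is one component of size 7.
Total: 3 components.

3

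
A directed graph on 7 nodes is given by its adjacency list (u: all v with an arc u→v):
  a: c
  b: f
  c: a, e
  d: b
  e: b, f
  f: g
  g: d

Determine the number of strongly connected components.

3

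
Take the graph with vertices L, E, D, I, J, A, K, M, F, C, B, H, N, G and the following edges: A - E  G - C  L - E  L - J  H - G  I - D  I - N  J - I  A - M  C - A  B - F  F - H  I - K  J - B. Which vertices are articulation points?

A, I, J

Removing A increases the component count from 1 to 2, so A is a cut vertex.
Removing I increases the component count from 1 to 4, so I is a cut vertex.
Removing J increases the component count from 1 to 2, so J is a cut vertex.
By contrast removing M leaves 1 component; it is not a cut vertex. No other vertex is a cut vertex either.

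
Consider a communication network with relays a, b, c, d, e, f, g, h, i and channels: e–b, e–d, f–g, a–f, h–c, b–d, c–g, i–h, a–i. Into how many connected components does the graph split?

2

Starting from b we can reach b, d, e. That is one component of size 3.
Starting from a we can reach a, c, f, g, h, i. That is one component of size 6.
Total: 2 components.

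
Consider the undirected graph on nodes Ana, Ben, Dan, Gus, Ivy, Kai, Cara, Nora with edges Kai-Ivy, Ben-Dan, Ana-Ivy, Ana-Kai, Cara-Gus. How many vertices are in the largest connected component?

3

Nora is isolated — a component by itself.
Starting from Gus we can reach Gus, Cara. That is one component of size 2.
Starting from Ben we can reach Ben, Dan. That is one component of size 2.
Starting from Ana we can reach Ana, Ivy, Kai. That is one component of size 3.
The largest has 3 vertices.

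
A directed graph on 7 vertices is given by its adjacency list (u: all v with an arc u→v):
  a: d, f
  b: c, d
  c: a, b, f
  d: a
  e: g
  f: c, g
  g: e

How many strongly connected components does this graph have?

{a, b, c, d, f} are all mutually reachable — one SCC of size 5.
{e, g} are all mutually reachable — one SCC of size 2.
That gives 2 strongly connected components.

2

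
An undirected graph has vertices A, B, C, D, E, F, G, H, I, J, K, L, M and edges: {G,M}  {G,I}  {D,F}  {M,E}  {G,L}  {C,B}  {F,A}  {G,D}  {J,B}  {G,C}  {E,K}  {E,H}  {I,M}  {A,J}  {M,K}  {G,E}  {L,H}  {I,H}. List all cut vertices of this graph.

G

Removing G increases the component count from 1 to 2, so G is a cut vertex.
By contrast removing F leaves 1 component; it is not a cut vertex. No other vertex is a cut vertex either.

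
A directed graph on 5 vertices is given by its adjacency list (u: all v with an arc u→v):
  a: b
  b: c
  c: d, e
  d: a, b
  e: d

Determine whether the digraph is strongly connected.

From c we can reach every vertex (a, b, c, d, e), and every vertex can reach c (a, b, c, d, e). So the whole graph is one strongly connected component.

Yes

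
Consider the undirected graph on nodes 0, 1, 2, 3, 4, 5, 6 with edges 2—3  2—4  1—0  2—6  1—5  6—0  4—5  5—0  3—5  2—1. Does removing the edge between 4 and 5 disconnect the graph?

After removing 4—5, the path 4-2-3-5 still connects them, so the edge is not a bridge.

No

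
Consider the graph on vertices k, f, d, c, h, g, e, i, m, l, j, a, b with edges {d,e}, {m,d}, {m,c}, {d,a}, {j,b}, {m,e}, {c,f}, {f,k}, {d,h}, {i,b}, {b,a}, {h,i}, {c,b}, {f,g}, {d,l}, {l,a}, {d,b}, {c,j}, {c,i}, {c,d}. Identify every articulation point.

c, f

Removing c increases the component count from 1 to 2, so c is a cut vertex.
Removing f increases the component count from 1 to 3, so f is a cut vertex.
By contrast removing m leaves 1 component; it is not a cut vertex. No other vertex is a cut vertex either.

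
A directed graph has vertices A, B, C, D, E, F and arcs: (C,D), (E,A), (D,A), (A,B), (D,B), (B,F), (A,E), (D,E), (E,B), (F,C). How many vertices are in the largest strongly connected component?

6

{A, B, C, D, E, F} are all mutually reachable — one SCC of size 6.
The largest has 6 vertices.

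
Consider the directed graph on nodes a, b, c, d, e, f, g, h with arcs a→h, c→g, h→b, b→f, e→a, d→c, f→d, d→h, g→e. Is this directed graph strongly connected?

Yes

From a we can reach every vertex (a, b, c, d, e, f, g, h), and every vertex can reach a (a, b, c, d, e, f, g, h). So the whole graph is one strongly connected component.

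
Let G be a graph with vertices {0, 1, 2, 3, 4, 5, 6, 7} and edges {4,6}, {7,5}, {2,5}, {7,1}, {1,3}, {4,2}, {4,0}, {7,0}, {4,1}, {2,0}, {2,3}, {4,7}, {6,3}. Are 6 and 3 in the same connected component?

Yes

From 6 we can reach 0, 1, 2, 3, 4, 5, 6, 7, which includes 3.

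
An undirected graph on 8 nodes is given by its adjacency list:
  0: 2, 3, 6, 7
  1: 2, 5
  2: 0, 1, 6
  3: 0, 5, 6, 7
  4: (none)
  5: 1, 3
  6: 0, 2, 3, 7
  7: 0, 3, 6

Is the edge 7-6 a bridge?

No

After removing 7-6, the path 7-0-6 still connects them, so the edge is not a bridge.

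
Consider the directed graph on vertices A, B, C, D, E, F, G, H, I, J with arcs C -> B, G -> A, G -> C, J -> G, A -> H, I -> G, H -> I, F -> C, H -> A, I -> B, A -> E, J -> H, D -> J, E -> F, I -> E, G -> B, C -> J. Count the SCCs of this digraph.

{A, C, E, F, G, H, I, J} are all mutually reachable — one SCC of size 8.
{D} is an SCC by itself.
{B} is an SCC by itself.
That gives 3 strongly connected components.

3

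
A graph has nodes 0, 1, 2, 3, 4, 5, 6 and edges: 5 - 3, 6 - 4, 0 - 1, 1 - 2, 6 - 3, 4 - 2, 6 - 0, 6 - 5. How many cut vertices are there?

1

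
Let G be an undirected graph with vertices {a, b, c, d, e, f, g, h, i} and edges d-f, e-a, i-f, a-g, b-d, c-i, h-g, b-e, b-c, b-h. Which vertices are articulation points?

b

Removing b increases the component count from 1 to 2, so b is a cut vertex.
By contrast removing d leaves 1 component; it is not a cut vertex. No other vertex is a cut vertex either.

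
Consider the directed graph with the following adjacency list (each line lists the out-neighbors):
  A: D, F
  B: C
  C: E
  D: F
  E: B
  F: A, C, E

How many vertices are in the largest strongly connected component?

{B, C, E} are all mutually reachable — one SCC of size 3.
{A, D, F} are all mutually reachable — one SCC of size 3.
The largest has 3 vertices.

3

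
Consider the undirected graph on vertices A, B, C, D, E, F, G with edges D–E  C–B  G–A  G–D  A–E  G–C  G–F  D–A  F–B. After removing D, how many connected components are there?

1

With D gone, the remaining components are: {A, B, C, E, F, G}.
That is 1 component.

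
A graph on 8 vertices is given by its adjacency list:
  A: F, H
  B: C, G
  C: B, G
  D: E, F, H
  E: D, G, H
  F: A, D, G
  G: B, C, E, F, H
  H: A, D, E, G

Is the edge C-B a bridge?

No

After removing C-B, the path C-G-B still connects them, so the edge is not a bridge.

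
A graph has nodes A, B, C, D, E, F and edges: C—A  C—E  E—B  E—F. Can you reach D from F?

The component containing F is {A, B, C, E, F}, and D is not in it.

No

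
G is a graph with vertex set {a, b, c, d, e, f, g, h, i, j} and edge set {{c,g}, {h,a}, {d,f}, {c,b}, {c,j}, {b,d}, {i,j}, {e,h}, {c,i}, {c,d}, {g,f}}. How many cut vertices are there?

Removing c increases the component count from 2 to 3, so c is a cut vertex.
Removing h increases the component count from 2 to 3, so h is a cut vertex.
By contrast removing d leaves 2 components; it is not a cut vertex. No other vertex is a cut vertex either.

2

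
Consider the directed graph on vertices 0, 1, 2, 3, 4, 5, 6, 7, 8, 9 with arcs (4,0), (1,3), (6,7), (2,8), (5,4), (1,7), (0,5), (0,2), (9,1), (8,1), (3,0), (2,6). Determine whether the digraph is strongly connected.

There is no directed path from 1 to 9, so the graph is not strongly connected.

No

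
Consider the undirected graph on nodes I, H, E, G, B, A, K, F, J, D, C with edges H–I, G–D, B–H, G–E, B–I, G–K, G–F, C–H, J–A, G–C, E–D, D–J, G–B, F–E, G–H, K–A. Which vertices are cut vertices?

G

Removing G increases the component count from 1 to 2, so G is a cut vertex.
By contrast removing D leaves 1 component; it is not a cut vertex. No other vertex is a cut vertex either.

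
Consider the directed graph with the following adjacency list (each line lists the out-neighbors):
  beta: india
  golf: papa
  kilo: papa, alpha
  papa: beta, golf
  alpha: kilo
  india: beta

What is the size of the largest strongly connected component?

{beta, india} are all mutually reachable — one SCC of size 2.
{golf, papa} are all mutually reachable — one SCC of size 2.
{kilo, alpha} are all mutually reachable — one SCC of size 2.
The largest has 2 vertices.

2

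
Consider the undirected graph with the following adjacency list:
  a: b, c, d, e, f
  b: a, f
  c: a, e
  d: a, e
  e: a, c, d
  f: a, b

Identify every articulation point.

a

Removing a increases the component count from 1 to 2, so a is a cut vertex.
By contrast removing f leaves 1 component; it is not a cut vertex. No other vertex is a cut vertex either.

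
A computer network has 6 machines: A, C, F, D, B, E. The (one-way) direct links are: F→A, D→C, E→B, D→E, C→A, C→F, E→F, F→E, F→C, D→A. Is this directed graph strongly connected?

There is no directed path from A to D, so the graph is not strongly connected.

No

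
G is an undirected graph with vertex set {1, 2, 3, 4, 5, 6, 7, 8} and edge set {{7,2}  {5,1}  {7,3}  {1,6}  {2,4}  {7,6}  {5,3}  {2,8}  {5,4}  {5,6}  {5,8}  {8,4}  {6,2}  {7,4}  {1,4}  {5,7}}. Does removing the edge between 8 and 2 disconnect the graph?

No

After removing 8 - 2, the path 8-4-2 still connects them, so the edge is not a bridge.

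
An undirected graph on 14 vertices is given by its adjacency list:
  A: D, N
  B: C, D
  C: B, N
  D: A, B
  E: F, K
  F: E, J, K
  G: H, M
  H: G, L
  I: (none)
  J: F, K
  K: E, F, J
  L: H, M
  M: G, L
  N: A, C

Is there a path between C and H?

The component containing C is {A, B, C, D, N}, and H is not in it.

No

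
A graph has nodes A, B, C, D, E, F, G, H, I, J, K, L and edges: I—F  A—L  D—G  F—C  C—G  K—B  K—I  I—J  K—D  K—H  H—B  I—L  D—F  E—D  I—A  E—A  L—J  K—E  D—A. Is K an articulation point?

Deleting K raises the number of components from 1 to 2, so K is a cut vertex.

Yes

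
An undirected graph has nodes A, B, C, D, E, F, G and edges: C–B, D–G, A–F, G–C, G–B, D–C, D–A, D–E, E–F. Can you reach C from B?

Yes

From B we can reach A, B, C, D, E, F, G, which includes C.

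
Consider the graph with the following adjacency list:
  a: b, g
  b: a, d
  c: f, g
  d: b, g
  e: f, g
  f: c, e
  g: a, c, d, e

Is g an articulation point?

Deleting g raises the number of components from 1 to 2, so g is a cut vertex.

Yes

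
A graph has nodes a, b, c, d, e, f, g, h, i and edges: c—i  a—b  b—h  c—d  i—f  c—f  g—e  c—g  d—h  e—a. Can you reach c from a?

From a we can reach a, b, c, d, e, f, g, h, i, which includes c.

Yes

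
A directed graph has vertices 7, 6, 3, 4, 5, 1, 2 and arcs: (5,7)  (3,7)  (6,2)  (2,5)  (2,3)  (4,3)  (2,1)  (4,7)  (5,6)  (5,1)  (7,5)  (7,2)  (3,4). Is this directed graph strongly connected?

No

There is no directed path from 1 to 5, so the graph is not strongly connected.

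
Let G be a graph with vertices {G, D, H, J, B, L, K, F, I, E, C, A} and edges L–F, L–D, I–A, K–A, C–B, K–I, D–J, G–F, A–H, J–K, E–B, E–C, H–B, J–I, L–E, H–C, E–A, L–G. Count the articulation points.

1

Removing L increases the component count from 1 to 2, so L is a cut vertex.
By contrast removing K leaves 1 component; it is not a cut vertex. No other vertex is a cut vertex either.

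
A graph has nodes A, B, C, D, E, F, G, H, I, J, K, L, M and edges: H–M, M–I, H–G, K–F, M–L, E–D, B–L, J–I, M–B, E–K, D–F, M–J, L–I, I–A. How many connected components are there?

C is isolated — a component by itself.
Starting from D we can reach D, E, F, K. That is one component of size 4.
Starting from A we can reach A, B, G, H, I, J, L, M. That is one component of size 8.
Total: 3 components.

3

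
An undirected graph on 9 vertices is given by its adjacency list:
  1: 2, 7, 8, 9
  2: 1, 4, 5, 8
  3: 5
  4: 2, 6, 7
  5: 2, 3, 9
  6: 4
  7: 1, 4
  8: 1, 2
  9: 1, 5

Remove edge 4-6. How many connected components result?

2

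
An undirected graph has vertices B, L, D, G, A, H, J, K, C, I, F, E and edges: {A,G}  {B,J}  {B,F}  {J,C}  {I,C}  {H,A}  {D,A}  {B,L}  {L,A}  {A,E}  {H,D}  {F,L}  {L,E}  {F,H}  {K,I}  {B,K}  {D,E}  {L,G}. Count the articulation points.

Removing B increases the component count from 1 to 2, so B is a cut vertex.
By contrast removing A leaves 1 component; it is not a cut vertex. No other vertex is a cut vertex either.

1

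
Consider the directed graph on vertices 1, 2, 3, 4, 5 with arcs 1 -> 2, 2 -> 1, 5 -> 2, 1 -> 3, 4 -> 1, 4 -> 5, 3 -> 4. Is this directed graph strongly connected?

Yes

From 5 we can reach every vertex (1, 2, 3, 4, 5), and every vertex can reach 5 (1, 2, 3, 4, 5). So the whole graph is one strongly connected component.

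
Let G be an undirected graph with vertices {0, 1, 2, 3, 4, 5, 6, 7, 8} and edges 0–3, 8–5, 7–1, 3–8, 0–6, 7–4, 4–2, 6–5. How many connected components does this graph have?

2

Starting from 1 we can reach 1, 2, 4, 7. That is one component of size 4.
Starting from 0 we can reach 0, 3, 5, 6, 8. That is one component of size 5.
Total: 2 components.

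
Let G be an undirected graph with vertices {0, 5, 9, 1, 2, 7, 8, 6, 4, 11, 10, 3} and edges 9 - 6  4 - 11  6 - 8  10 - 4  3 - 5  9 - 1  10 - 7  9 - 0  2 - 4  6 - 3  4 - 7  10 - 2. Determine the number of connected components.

Starting from 2 we can reach 2, 4, 7, 10, 11. That is one component of size 5.
Starting from 0 we can reach 0, 1, 3, 5, 6, 8, 9. That is one component of size 7.
Total: 2 components.

2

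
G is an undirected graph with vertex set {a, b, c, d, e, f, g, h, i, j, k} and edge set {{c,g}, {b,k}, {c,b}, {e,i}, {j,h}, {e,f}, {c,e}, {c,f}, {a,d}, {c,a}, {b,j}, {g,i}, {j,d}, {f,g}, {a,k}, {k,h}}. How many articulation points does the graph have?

1

Removing c increases the component count from 1 to 2, so c is a cut vertex.
By contrast removing f leaves 1 component; it is not a cut vertex. No other vertex is a cut vertex either.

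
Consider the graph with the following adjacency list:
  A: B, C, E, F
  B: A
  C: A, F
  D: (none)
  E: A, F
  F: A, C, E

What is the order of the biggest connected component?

5

D is isolated — a component by itself.
Starting from A we can reach A, B, C, E, F. That is one component of size 5.
The largest has 5 vertices.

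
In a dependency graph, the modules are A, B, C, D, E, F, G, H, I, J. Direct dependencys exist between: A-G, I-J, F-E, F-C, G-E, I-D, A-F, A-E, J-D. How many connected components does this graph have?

4

H is isolated — a component by itself.
B is isolated — a component by itself.
Starting from D we can reach D, I, J. That is one component of size 3.
Starting from A we can reach A, C, E, F, G. That is one component of size 5.
Total: 4 components.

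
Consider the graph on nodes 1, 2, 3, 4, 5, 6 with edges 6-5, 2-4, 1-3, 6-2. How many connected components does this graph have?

2

Starting from 1 we can reach 1, 3. That is one component of size 2.
Starting from 2 we can reach 2, 4, 5, 6. That is one component of size 4.
Total: 2 components.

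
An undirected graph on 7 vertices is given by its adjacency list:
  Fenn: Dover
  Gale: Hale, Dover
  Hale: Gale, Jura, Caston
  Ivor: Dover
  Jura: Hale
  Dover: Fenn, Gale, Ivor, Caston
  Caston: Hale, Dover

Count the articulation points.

Removing Hale increases the component count from 1 to 2, so Hale is a cut vertex.
Removing Dover increases the component count from 1 to 3, so Dover is a cut vertex.
By contrast removing Gale leaves 1 component; it is not a cut vertex. No other vertex is a cut vertex either.

2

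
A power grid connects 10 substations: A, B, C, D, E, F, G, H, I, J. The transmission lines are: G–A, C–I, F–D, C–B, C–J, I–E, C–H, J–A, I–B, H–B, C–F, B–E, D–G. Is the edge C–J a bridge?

After removing C–J, the path C-F-D-G-A-J still connects them, so the edge is not a bridge.

No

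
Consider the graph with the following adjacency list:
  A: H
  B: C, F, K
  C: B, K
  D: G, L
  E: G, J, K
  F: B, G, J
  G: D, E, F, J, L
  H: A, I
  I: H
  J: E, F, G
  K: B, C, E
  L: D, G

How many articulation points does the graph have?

Removing G increases the component count from 2 to 3, so G is a cut vertex.
Removing H increases the component count from 2 to 3, so H is a cut vertex.
By contrast removing D leaves 2 components; it is not a cut vertex. No other vertex is a cut vertex either.

2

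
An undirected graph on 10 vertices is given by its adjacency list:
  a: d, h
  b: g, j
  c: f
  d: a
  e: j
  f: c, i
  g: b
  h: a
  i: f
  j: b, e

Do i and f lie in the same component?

From i we can reach c, f, i, which includes f.

Yes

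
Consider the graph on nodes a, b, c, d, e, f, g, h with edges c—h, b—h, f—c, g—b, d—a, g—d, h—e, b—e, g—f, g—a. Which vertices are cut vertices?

Removing g increases the component count from 1 to 2, so g is a cut vertex.
By contrast removing c leaves 1 component; it is not a cut vertex. No other vertex is a cut vertex either.

g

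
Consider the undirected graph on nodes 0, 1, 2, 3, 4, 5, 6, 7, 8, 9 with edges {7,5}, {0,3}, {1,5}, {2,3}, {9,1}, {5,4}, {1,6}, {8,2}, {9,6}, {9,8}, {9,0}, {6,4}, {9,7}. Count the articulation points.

1

Removing 9 increases the component count from 1 to 2, so 9 is a cut vertex.
By contrast removing 8 leaves 1 component; it is not a cut vertex. No other vertex is a cut vertex either.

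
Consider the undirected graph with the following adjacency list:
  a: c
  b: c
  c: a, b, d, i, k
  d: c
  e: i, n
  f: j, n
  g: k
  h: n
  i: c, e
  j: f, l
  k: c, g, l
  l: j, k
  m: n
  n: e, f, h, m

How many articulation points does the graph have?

Removing c increases the component count from 1 to 4, so c is a cut vertex.
Removing k increases the component count from 1 to 2, so k is a cut vertex.
Removing n increases the component count from 1 to 3, so n is a cut vertex.
By contrast removing a leaves 1 component; it is not a cut vertex. No other vertex is a cut vertex either.

3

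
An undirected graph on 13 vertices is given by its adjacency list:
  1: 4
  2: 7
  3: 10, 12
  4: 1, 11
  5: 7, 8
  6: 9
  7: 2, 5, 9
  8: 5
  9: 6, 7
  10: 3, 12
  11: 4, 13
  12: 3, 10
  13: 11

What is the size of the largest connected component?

Starting from 3 we can reach 3, 10, 12. That is one component of size 3.
Starting from 1 we can reach 1, 4, 11, 13. That is one component of size 4.
Starting from 2 we can reach 2, 5, 6, 7, 8, 9. That is one component of size 6.
The largest has 6 vertices.

6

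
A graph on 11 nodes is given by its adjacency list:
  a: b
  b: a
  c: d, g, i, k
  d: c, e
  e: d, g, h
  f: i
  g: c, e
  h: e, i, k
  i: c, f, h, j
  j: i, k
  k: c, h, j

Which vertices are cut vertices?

i

Removing i increases the component count from 2 to 3, so i is a cut vertex.
By contrast removing f leaves 2 components; it is not a cut vertex. No other vertex is a cut vertex either.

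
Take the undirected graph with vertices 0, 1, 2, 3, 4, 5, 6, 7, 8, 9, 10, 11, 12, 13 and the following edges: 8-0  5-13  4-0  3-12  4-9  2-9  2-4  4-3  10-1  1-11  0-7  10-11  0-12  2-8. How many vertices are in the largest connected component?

8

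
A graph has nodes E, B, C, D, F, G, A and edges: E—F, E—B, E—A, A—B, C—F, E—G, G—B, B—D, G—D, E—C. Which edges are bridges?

none

The edges on the cycle E-C-F-E are not bridges since each lies on that cycle.
Every edge lies on some cycle, so there are no bridges.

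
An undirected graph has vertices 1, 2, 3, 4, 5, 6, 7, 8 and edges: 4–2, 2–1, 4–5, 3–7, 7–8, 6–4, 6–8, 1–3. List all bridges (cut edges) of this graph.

The edges on the cycle 6-4-2-1-3-7-8-6 are not bridges since each lies on that cycle.
But removing 4–5 disconnects 4 from 5 — this is a bridge.

4-5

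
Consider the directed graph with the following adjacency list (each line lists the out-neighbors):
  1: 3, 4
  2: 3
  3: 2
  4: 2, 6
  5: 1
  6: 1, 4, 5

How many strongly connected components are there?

2

{1, 4, 5, 6} are all mutually reachable — one SCC of size 4.
{2, 3} are all mutually reachable — one SCC of size 2.
That gives 2 strongly connected components.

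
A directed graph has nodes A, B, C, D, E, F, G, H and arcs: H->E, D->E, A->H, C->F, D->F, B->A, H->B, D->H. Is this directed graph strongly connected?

There is no directed path from A to D, so the graph is not strongly connected.

No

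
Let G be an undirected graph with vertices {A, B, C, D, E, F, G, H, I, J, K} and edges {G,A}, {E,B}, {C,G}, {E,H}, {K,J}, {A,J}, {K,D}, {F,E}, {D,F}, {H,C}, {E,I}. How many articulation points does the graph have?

Removing E increases the component count from 1 to 3, so E is a cut vertex.
By contrast removing H leaves 1 component; it is not a cut vertex. No other vertex is a cut vertex either.

1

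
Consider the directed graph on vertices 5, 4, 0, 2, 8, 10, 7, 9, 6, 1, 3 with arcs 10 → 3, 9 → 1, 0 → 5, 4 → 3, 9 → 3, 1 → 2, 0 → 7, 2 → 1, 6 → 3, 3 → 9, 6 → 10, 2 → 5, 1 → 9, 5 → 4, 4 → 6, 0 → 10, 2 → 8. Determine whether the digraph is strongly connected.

No

There is no directed path from 1 to 7, so the graph is not strongly connected.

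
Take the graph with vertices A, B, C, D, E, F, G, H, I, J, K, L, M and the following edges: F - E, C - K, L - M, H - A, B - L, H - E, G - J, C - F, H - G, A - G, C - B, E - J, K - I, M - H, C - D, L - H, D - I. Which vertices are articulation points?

C

Removing C increases the component count from 1 to 2, so C is a cut vertex.
By contrast removing J leaves 1 component; it is not a cut vertex. No other vertex is a cut vertex either.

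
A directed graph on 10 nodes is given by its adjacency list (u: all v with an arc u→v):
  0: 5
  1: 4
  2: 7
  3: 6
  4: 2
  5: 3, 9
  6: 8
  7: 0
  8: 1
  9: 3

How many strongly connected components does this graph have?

1

{0, 1, 2, 3, 4, 5, 6, 7, 8, 9} are all mutually reachable — one SCC of size 10.
That gives 1 strongly connected component.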